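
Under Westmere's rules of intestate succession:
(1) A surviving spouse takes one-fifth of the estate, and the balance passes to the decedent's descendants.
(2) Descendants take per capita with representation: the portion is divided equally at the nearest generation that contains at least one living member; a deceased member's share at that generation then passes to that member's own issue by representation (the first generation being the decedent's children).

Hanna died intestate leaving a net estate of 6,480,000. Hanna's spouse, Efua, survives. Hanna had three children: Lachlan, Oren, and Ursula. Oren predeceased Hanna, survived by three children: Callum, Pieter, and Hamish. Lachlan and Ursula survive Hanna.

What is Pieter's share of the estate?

Pieter receives 576,000.

Efua takes one-fifth of 6,480,000 = 1,296,000. The remaining 5,184,000 passes to the descendants.
The descendants' portion (5,184,000) is divided into 3 shares of 1,728,000: Lachlan and Ursula each take 1,728,000; Oren's 1,728,000 share passes to Oren's issue.
Oren's share (1,728,000) is divided into 3 shares of 576,000: Callum, Pieter, and Hamish each take 576,000.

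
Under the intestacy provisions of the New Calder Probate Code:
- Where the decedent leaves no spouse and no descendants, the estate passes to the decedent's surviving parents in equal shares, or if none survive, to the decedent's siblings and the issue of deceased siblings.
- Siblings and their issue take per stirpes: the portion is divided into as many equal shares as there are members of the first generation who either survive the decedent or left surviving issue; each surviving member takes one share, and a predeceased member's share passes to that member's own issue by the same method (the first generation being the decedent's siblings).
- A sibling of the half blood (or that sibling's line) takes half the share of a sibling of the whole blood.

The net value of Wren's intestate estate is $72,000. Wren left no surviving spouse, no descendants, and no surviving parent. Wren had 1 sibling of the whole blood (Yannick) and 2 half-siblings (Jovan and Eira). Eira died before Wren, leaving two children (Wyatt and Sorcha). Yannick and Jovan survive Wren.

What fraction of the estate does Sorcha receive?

The entire $72,000 passes to the siblings and their issue.
Counting each half-blood sibling's line as half a unit, there are 2 units in $72,000, so one unit is $36,000. Whole-blood lines (Yannick) take $36,000 each; half-blood lines (Jovan and Eira) take $18,000 each.
Eira's share ($18,000) is divided into 2 shares of $9,000: Wyatt and Sorcha each take $9,000.

Sorcha receives 1/8 of the estate.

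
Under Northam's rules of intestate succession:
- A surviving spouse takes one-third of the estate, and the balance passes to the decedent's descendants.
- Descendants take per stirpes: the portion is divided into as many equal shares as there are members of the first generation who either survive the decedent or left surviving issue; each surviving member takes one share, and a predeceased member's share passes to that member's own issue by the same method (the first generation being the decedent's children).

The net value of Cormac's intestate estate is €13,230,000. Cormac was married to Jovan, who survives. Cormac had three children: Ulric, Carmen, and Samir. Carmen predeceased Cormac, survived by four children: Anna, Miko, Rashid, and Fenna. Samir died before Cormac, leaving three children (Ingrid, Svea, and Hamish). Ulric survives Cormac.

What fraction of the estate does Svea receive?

Jovan takes one-third of €13,230,000 = €4,410,000. The remaining €8,820,000 passes to the descendants.
The descendants' portion (€8,820,000) is divided into 3 shares of €2,940,000: Ulric takes €2,940,000; Carmen's €2,940,000 share passes to Carmen's issue; Samir's €2,940,000 share passes to Samir's issue.
Carmen's share (€2,940,000) is divided into 4 shares of €735,000: Anna, Miko, Rashid, and Fenna each take €735,000.
Samir's share (€2,940,000) is divided into 3 shares of €980,000: Ingrid, Svea, and Hamish each take €980,000.

Svea receives 2/27 of the estate.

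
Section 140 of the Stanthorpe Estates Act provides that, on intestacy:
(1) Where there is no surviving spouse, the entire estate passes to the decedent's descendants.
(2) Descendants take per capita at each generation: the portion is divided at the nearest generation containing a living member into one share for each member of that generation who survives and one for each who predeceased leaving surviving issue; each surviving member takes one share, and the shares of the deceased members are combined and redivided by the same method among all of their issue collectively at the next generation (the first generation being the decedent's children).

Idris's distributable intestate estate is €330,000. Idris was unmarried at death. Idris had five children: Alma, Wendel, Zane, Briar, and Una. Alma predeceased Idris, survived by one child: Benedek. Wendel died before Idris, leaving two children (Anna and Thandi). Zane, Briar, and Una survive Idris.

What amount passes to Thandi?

The entire €330,000 passes to the descendants.
That amount (€330,000) is divided at the children's generation into 5 shares of €66,000. Zane, Briar, and Una each take €66,000. The 2 shares of the deceased (Alma and Wendel) are combined into a pool of €132,000.
That pool (€132,000) is divided at the grandchildren's generation equally among Benedek, Anna, and Thandi: €44,000 each.

Thandi receives €44,000.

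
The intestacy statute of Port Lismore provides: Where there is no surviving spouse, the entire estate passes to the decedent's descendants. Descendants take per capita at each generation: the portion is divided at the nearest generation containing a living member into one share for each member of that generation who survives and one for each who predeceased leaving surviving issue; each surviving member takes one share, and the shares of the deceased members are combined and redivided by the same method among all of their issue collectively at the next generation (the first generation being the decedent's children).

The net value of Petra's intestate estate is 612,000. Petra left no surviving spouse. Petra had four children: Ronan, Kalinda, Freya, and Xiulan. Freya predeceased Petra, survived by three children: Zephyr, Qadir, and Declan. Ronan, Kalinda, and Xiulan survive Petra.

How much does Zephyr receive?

Zephyr receives 51,000.

The entire 612,000 passes to the descendants.
That amount (612,000) is divided at the children's generation into 4 shares of 153,000. Ronan, Kalinda, and Xiulan each take 153,000. The remaining share for the deceased Freya (153,000) is carried to the next generation.
That pool (153,000) is divided at the grandchildren's generation equally among Zephyr, Qadir, and Declan: 51,000 each.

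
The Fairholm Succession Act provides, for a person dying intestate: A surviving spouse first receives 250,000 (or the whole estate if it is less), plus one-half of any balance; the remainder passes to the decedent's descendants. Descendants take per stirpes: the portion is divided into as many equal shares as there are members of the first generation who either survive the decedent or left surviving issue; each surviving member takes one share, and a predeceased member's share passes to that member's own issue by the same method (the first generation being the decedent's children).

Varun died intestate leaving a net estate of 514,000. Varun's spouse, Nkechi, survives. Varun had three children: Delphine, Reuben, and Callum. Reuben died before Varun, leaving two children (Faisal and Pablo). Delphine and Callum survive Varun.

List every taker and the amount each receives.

Nkechi: 382,000; Delphine: 44,000; Faisal: 22,000; Pablo: 22,000; Callum: 44,000

Nkechi first takes 250,000, leaving a balance of 264,000. Nkechi then takes one-half of the balance (132,000), for a total of 382,000. The remaining 132,000 passes to the descendants.
The descendants' portion (132,000) is divided into 3 shares of 44,000: Delphine and Callum each take 44,000; Reuben's 44,000 share passes to Reuben's issue.
Reuben's share (44,000) is divided into 2 shares of 22,000: Faisal and Pablo each take 22,000.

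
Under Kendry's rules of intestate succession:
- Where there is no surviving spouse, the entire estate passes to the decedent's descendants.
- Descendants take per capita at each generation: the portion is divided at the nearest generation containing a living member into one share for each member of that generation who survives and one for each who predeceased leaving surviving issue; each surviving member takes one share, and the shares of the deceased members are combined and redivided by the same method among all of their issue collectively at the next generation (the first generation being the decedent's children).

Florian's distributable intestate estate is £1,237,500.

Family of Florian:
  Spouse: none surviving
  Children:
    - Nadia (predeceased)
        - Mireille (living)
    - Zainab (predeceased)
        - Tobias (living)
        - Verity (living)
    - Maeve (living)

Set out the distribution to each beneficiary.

Mireille: £275,000; Tobias: £275,000; Verity: £275,000; Maeve: £412,500

The entire £1,237,500 passes to the descendants.
That amount (£1,237,500) is divided at the children's generation into 3 shares of £412,500. Maeve takes £412,500. The 2 shares of the deceased (Nadia and Zainab) are combined into a pool of £825,000.
That pool (£825,000) is divided at the grandchildren's generation equally among Mireille, Tobias, and Verity: £275,000 each.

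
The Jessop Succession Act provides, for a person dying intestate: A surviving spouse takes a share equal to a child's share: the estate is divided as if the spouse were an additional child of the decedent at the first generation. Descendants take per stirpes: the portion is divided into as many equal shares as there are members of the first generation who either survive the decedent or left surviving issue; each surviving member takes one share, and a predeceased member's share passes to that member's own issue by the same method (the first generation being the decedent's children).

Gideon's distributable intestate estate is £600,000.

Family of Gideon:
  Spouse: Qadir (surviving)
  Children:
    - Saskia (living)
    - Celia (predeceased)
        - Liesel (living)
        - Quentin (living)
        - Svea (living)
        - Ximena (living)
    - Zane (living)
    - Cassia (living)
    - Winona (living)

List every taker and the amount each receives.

Qadir: £100,000; Saskia: £100,000; Liesel: £25,000; Quentin: £25,000; Svea: £25,000; Ximena: £25,000; Zane: £100,000; Cassia: £100,000; Winona: £100,000

The spouse counts as an additional share at the children's level, so there are 6 primary shares of £100,000. Qadir takes one such share (£100,000).
The children's combined portion (£500,000) is divided into 5 shares of £100,000: Saskia, Zane, Cassia, and Winona each take £100,000; Celia's £100,000 share passes to Celia's issue.
Celia's share (£100,000) is divided into 4 shares of £25,000: Liesel, Quentin, Svea, and Ximena each take £25,000.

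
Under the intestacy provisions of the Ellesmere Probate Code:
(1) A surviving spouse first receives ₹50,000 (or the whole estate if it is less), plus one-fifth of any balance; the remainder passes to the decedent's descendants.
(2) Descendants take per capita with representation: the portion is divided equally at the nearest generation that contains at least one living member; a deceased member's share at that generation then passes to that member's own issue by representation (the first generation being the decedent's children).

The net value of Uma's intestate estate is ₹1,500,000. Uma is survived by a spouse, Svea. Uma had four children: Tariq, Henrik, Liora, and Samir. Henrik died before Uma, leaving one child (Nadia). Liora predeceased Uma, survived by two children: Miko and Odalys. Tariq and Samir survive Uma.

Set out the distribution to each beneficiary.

Svea first takes ₹50,000, leaving a balance of ₹1,450,000. Svea then takes one-fifth of the balance (₹290,000), for a total of ₹340,000. The remaining ₹1,160,000 passes to the descendants.
The descendants' portion (₹1,160,000) is divided into 4 shares of ₹290,000: Tariq and Samir each take ₹290,000; Henrik's ₹290,000 share passes to Henrik's issue; Liora's ₹290,000 share passes to Liora's issue.
Henrik's share (₹290,000) passes entirely to Nadia.
Liora's share (₹290,000) is divided into 2 shares of ₹145,000: Miko and Odalys each take ₹145,000.

Svea: ₹340,000; Tariq: ₹290,000; Nadia: ₹290,000; Miko: ₹145,000; Odalys: ₹145,000; Samir: ₹290,000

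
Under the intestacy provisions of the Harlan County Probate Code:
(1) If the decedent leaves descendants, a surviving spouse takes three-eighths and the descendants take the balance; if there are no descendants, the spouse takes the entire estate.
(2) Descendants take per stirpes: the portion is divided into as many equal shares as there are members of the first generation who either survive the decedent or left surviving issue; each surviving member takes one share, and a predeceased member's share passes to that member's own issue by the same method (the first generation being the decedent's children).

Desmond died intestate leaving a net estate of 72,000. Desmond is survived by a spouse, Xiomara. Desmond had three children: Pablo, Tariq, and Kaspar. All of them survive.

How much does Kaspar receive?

Kaspar receives 15,000.

Xiomara takes three-eighths of 72,000 = 27,000. The remaining 45,000 passes to the descendants.
The descendants' portion (45,000) is divided into 3 shares of 15,000: Pablo, Tariq, and Kaspar each take 15,000.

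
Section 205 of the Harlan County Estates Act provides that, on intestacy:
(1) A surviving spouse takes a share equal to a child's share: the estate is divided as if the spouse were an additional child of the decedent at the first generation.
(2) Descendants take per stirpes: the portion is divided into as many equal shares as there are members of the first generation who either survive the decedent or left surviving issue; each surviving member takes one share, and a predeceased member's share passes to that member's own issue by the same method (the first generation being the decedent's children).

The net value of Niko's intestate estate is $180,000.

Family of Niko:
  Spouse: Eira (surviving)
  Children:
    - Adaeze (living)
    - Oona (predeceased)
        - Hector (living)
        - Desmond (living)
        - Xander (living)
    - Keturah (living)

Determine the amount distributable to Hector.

The spouse counts as an additional share at the children's level, so there are 4 primary shares of $45,000. Eira takes one such share ($45,000).
The children's combined portion ($135,000) is divided into 3 shares of $45,000: Adaeze and Keturah each take $45,000; Oona's $45,000 share passes to Oona's issue.
Oona's share ($45,000) is divided into 3 shares of $15,000: Hector, Desmond, and Xander each take $15,000.

Hector receives $15,000.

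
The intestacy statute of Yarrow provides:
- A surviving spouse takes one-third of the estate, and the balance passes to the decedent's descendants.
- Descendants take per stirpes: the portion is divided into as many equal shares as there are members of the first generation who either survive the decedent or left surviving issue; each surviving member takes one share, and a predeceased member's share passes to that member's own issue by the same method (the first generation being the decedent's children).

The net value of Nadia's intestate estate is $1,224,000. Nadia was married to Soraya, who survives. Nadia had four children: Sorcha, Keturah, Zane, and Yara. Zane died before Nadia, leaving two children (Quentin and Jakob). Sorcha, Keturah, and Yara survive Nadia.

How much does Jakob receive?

Soraya takes one-third of $1,224,000 = $408,000. The remaining $816,000 passes to the descendants.
The descendants' portion ($816,000) is divided into 4 shares of $204,000: Sorcha, Keturah, and Yara each take $204,000; Zane's $204,000 share passes to Zane's issue.
Zane's share ($204,000) is divided into 2 shares of $102,000: Quentin and Jakob each take $102,000.

Jakob receives $102,000.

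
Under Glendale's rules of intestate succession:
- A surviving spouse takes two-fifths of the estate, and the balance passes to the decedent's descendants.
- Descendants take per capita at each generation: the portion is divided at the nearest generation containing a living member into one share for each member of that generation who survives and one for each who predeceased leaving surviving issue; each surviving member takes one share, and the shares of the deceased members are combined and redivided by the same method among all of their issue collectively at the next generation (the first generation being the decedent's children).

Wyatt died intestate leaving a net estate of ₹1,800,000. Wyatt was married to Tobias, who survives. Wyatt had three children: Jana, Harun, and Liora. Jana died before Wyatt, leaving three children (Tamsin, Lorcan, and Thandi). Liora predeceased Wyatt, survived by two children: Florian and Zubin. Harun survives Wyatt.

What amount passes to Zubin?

Zubin receives ₹144,000.

Tobias takes two-fifths of ₹1,800,000 = ₹720,000. The remaining ₹1,080,000 passes to the descendants.
The descendants' portion (₹1,080,000) is divided at the children's generation into 3 shares of ₹360,000. Harun takes ₹360,000. The 2 shares of the deceased (Jana and Liora) are combined into a pool of ₹720,000.
That pool (₹720,000) is divided at the grandchildren's generation equally among Tamsin, Lorcan, Thandi, Florian, and Zubin: ₹144,000 each.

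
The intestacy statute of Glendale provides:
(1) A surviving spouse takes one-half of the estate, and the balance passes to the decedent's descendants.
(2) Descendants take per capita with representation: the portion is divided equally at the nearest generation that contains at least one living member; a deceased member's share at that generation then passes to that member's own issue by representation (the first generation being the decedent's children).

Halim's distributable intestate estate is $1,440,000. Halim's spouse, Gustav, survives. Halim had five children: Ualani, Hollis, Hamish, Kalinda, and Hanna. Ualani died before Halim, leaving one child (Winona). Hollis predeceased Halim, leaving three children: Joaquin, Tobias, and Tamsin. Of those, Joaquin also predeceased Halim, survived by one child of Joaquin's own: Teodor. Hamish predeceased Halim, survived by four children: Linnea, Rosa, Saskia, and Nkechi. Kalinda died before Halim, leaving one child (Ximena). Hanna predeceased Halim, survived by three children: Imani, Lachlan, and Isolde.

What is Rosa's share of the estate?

Rosa receives $60,000.

Gustav takes one-half of $1,440,000 = $720,000. The remaining $720,000 passes to the descendants.
No child survives, so the initial division is made at the grandchildren's generation.
The descendants' portion ($720,000) is divided into 12 shares of $60,000: Winona, Tobias, Tamsin, Linnea, Rosa, Saskia, Nkechi, Ximena, Imani, Lachlan, and Isolde each take $60,000; Joaquin's $60,000 share passes to Joaquin's issue.
Joaquin's share ($60,000) passes entirely to Teodor.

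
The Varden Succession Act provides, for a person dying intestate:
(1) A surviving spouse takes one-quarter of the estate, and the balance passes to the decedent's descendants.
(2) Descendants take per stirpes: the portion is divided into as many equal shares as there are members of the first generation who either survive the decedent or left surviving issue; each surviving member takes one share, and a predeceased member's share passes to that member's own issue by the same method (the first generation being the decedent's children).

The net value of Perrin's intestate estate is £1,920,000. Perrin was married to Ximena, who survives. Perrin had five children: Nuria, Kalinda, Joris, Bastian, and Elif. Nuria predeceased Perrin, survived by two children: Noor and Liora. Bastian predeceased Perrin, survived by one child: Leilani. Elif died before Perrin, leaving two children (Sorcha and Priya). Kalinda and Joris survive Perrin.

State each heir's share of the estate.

Ximena: £480,000; Noor: £144,000; Liora: £144,000; Kalinda: £288,000; Joris: £288,000; Leilani: £288,000; Sorcha: £144,000; Priya: £144,000

Ximena takes one-quarter of £1,920,000 = £480,000. The remaining £1,440,000 passes to the descendants.
The descendants' portion (£1,440,000) is divided into 5 shares of £288,000: Kalinda and Joris each take £288,000; Nuria's £288,000 share passes to Nuria's issue; Bastian's £288,000 share passes to Bastian's issue; Elif's £288,000 share passes to Elif's issue.
Nuria's share (£288,000) is divided into 2 shares of £144,000: Noor and Liora each take £144,000.
Bastian's share (£288,000) passes entirely to Leilani.
Elif's share (£288,000) is divided into 2 shares of £144,000: Sorcha and Priya each take £144,000.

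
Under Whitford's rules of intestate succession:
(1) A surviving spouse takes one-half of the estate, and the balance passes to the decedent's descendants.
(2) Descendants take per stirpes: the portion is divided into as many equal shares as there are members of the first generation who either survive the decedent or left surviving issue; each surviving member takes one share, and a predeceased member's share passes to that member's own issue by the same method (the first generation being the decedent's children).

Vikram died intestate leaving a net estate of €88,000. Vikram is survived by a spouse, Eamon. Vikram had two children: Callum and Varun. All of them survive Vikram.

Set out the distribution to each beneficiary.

Eamon: €44,000; Callum: €22,000; Varun: €22,000

Eamon takes one-half of €88,000 = €44,000. The remaining €44,000 passes to the descendants.
The descendants' portion (€44,000) is divided into 2 shares of €22,000: Callum and Varun each take €22,000.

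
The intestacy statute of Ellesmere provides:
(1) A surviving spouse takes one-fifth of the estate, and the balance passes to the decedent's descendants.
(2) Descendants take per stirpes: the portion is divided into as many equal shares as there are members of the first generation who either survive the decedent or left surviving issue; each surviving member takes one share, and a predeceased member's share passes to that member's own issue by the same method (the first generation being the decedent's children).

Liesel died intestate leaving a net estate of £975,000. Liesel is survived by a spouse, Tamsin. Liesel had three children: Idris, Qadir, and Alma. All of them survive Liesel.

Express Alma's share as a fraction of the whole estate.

Tamsin takes one-fifth of £975,000 = £195,000. The remaining £780,000 passes to the descendants.
The descendants' portion (£780,000) is divided into 3 shares of £260,000: Idris, Qadir, and Alma each take £260,000.

Alma receives 4/15 of the estate.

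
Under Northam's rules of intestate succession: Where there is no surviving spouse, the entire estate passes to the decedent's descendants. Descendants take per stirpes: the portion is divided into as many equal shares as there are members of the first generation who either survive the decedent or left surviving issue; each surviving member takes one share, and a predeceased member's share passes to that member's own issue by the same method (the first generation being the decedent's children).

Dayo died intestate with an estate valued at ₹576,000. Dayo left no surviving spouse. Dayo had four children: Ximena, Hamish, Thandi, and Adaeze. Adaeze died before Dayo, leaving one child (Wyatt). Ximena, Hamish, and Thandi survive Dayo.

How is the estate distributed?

The entire ₹576,000 passes to the descendants.
That amount (₹576,000) is divided into 4 shares of ₹144,000: Ximena, Hamish, and Thandi each take ₹144,000; Adaeze's ₹144,000 share passes to Adaeze's issue.
Adaeze's share (₹144,000) passes entirely to Wyatt.

Ximena: ₹144,000; Hamish: ₹144,000; Thandi: ₹144,000; Wyatt: ₹144,000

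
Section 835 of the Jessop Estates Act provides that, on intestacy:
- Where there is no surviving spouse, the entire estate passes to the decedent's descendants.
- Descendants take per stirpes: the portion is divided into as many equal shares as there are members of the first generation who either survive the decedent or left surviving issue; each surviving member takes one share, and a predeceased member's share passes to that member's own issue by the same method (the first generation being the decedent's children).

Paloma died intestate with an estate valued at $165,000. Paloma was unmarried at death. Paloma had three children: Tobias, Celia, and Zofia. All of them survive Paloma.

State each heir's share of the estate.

The entire $165,000 passes to the descendants.
That amount ($165,000) is divided into 3 shares of $55,000: Tobias, Celia, and Zofia each take $55,000.

Tobias: $55,000; Celia: $55,000; Zofia: $55,000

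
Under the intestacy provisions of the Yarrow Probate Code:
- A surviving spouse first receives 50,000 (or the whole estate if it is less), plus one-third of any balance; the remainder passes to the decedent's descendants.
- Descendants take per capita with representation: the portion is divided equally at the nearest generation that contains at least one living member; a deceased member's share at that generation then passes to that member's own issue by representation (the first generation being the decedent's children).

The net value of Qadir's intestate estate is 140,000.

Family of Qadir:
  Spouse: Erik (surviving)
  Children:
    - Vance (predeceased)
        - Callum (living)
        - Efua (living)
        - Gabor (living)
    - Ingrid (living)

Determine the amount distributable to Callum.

Callum receives 10,000.

Erik first takes 50,000, leaving a balance of 90,000. Erik then takes one-third of the balance (30,000), for a total of 80,000. The remaining 60,000 passes to the descendants.
The descendants' portion (60,000) is divided into 2 shares of 30,000: Ingrid takes 30,000; Vance's 30,000 share passes to Vance's issue.
Vance's share (30,000) is divided into 3 shares of 10,000: Callum, Efua, and Gabor each take 10,000.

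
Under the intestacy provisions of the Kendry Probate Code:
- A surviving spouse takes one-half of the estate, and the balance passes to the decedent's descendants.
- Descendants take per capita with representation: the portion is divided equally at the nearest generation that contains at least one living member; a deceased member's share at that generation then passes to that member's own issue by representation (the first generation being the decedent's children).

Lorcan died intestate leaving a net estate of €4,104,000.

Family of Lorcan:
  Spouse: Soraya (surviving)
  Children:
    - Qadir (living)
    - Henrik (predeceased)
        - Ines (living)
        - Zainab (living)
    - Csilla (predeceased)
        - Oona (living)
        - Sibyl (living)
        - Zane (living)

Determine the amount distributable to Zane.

Zane receives €228,000.

Soraya takes one-half of €4,104,000 = €2,052,000. The remaining €2,052,000 passes to the descendants.
The descendants' portion (€2,052,000) is divided into 3 shares of €684,000: Qadir takes €684,000; Henrik's €684,000 share passes to Henrik's issue; Csilla's €684,000 share passes to Csilla's issue.
Henrik's share (€684,000) is divided into 2 shares of €342,000: Ines and Zainab each take €342,000.
Csilla's share (€684,000) is divided into 3 shares of €228,000: Oona, Sibyl, and Zane each take €228,000.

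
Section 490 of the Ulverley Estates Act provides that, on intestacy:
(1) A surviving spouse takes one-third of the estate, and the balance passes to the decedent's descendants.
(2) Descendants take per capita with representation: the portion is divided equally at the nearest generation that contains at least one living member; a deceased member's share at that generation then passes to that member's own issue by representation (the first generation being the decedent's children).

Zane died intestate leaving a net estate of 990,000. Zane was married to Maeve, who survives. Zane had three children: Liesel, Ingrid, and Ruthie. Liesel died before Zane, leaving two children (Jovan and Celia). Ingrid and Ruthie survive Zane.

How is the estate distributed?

Maeve takes one-third of 990,000 = 330,000. The remaining 660,000 passes to the descendants.
The descendants' portion (660,000) is divided into 3 shares of 220,000: Ingrid and Ruthie each take 220,000; Liesel's 220,000 share passes to Liesel's issue.
Liesel's share (220,000) is divided into 2 shares of 110,000: Jovan and Celia each take 110,000.

Maeve: 330,000; Jovan: 110,000; Celia: 110,000; Ingrid: 220,000; Ruthie: 220,000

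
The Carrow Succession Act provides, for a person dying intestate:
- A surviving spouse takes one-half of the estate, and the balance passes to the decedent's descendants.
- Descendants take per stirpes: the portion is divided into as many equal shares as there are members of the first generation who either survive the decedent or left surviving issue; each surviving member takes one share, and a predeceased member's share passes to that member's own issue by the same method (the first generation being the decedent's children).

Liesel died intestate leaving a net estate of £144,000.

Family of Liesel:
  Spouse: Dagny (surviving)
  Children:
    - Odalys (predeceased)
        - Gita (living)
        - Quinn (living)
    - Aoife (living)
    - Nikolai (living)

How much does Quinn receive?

Quinn receives £12,000.

Dagny takes one-half of £144,000 = £72,000. The remaining £72,000 passes to the descendants.
The descendants' portion (£72,000) is divided into 3 shares of £24,000: Aoife and Nikolai each take £24,000; Odalys's £24,000 share passes to Odalys's issue.
Odalys's share (£24,000) is divided into 2 shares of £12,000: Gita and Quinn each take £12,000.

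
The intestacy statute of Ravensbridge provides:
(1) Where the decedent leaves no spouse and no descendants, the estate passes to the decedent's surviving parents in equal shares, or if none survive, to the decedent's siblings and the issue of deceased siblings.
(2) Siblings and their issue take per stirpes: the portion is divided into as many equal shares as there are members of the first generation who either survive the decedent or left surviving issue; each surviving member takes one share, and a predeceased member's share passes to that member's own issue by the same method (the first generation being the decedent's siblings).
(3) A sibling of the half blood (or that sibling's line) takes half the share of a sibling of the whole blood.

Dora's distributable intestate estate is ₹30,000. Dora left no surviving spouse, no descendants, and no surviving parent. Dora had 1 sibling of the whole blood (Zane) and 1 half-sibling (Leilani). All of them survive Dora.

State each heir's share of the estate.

The entire ₹30,000 passes to the siblings and their issue.
Counting each half-blood sibling's line as half a unit, there are 3/2 units in ₹30,000, so one unit is ₹20,000. Whole-blood lines (Zane) take ₹20,000 each; half-blood lines (Leilani) take ₹10,000 each.

Leilani: ₹10,000; Zane: ₹20,000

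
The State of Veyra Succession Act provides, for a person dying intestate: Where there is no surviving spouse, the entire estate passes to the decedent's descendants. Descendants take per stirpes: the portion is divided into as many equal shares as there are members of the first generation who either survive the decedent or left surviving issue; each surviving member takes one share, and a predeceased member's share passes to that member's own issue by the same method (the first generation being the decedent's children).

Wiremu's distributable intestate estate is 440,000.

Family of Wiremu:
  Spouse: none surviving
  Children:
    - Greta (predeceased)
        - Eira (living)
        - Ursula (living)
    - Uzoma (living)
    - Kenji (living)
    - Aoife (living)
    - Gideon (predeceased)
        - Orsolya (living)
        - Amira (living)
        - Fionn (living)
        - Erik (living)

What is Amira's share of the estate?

The entire 440,000 passes to the descendants.
That amount (440,000) is divided into 5 shares of 88,000: Uzoma, Kenji, and Aoife each take 88,000; Greta's 88,000 share passes to Greta's issue; Gideon's 88,000 share passes to Gideon's issue.
Greta's share (88,000) is divided into 2 shares of 44,000: Eira and Ursula each take 44,000.
Gideon's share (88,000) is divided into 4 shares of 22,000: Orsolya, Amira, Fionn, and Erik each take 22,000.

Amira receives 22,000.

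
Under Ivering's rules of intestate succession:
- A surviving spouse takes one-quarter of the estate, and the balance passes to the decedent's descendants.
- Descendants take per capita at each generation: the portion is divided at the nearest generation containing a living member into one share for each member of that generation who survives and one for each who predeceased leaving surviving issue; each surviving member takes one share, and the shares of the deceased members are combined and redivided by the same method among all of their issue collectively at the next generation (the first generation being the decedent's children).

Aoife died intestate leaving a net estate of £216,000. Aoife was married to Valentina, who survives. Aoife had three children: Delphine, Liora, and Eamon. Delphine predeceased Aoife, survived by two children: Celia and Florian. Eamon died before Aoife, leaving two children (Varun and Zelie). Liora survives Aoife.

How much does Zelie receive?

Zelie receives £27,000.

Valentina takes one-quarter of £216,000 = £54,000. The remaining £162,000 passes to the descendants.
The descendants' portion (£162,000) is divided at the children's generation into 3 shares of £54,000. Liora takes £54,000. The 2 shares of the deceased (Delphine and Eamon) are combined into a pool of £108,000.
That pool (£108,000) is divided at the grandchildren's generation equally among Celia, Florian, Varun, and Zelie: £27,000 each.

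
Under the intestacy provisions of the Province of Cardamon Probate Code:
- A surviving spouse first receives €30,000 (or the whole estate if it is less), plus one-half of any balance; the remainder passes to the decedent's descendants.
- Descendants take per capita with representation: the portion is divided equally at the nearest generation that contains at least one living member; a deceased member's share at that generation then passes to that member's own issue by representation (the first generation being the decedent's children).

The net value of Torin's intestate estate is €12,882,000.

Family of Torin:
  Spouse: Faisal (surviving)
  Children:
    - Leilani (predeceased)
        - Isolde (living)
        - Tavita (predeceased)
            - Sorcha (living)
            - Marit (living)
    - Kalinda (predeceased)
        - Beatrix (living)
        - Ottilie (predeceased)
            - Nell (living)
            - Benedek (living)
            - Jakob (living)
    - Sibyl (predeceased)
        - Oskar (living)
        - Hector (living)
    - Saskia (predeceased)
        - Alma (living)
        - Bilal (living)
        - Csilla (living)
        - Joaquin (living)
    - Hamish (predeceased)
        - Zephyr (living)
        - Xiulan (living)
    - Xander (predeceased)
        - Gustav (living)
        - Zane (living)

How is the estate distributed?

Faisal first takes €30,000, leaving a balance of €12,852,000. Faisal then takes one-half of the balance (€6,426,000), for a total of €6,456,000. The remaining €6,426,000 passes to the descendants.
No child survives, so the initial division is made at the grandchildren's generation.
The descendants' portion (€6,426,000) is divided into 14 shares of €459,000: Isolde, Beatrix, Oskar, Hector, Alma, Bilal, Csilla, Joaquin, Zephyr, Xiulan, Gustav, and Zane each take €459,000; Tavita's €459,000 share passes to Tavita's issue; Ottilie's €459,000 share passes to Ottilie's issue.
Tavita's share (€459,000) is divided into 2 shares of €229,500: Sorcha and Marit each take €229,500.
Ottilie's share (€459,000) is divided into 3 shares of €153,000: Nell, Benedek, and Jakob each take €153,000.

Faisal: €6,456,000; Isolde: €459,000; Sorcha: €229,500; Marit: €229,500; Beatrix: €459,000; Nell: €153,000; Benedek: €153,000; Jakob: €153,000; Oskar: €459,000; Hector: €459,000; Alma: €459,000; Bilal: €459,000; Csilla: €459,000; Joaquin: €459,000; Zephyr: €459,000; Xiulan: €459,000; Gustav: €459,000; Zane: €459,000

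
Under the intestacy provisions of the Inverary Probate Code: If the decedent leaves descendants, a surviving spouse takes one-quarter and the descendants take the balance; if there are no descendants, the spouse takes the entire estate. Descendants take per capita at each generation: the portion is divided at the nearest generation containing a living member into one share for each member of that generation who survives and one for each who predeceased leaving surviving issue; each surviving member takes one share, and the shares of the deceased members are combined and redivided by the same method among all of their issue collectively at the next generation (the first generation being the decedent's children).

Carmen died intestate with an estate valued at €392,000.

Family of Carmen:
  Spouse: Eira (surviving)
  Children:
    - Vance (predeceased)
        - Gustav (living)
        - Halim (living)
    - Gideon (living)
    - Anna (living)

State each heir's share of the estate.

Eira: €98,000; Gustav: €49,000; Halim: €49,000; Gideon: €98,000; Anna: €98,000

Eira takes one-quarter of €392,000 = €98,000. The remaining €294,000 passes to the descendants.
The descendants' portion (€294,000) is divided at the children's generation into 3 shares of €98,000. Gideon and Anna each take €98,000. The remaining share for the deceased Vance (€98,000) is carried to the next generation.
That pool (€98,000) is divided at the grandchildren's generation equally among Gustav and Halim: €49,000 each.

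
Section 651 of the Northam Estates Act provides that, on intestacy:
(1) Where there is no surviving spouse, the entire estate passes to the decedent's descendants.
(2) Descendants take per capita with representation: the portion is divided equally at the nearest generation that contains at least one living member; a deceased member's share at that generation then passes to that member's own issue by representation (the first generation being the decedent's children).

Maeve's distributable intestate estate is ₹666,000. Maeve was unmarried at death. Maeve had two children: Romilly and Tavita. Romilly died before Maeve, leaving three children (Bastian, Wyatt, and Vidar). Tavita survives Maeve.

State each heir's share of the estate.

Bastian: ₹111,000; Wyatt: ₹111,000; Vidar: ₹111,000; Tavita: ₹333,000

The entire ₹666,000 passes to the descendants.
That amount (₹666,000) is divided into 2 shares of ₹333,000: Tavita takes ₹333,000; Romilly's ₹333,000 share passes to Romilly's issue.
Romilly's share (₹333,000) is divided into 3 shares of ₹111,000: Bastian, Wyatt, and Vidar each take ₹111,000.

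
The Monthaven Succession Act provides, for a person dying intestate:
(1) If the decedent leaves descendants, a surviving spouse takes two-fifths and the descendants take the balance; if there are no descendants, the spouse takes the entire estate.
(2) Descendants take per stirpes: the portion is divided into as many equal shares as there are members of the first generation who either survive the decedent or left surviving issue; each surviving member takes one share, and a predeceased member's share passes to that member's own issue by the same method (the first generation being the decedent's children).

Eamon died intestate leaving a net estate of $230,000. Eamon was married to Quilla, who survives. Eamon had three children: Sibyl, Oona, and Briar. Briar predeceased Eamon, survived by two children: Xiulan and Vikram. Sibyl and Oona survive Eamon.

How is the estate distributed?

Quilla takes two-fifths of $230,000 = $92,000. The remaining $138,000 passes to the descendants.
The descendants' portion ($138,000) is divided into 3 shares of $46,000: Sibyl and Oona each take $46,000; Briar's $46,000 share passes to Briar's issue.
Briar's share ($46,000) is divided into 2 shares of $23,000: Xiulan and Vikram each take $23,000.

Quilla: $92,000; Sibyl: $46,000; Oona: $46,000; Xiulan: $23,000; Vikram: $23,000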